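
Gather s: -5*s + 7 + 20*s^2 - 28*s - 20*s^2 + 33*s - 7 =0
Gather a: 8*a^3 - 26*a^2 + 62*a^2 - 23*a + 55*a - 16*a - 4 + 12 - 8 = 8*a^3 + 36*a^2 + 16*a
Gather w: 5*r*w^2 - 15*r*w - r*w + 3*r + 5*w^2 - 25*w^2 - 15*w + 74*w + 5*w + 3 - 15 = 3*r + w^2*(5*r - 20) + w*(64 - 16*r) - 12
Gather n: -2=-2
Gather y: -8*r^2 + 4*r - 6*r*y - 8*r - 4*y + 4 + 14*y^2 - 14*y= -8*r^2 - 4*r + 14*y^2 + y*(-6*r - 18) + 4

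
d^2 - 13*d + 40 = (d - 8)*(d - 5)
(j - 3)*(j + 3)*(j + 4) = j^3 + 4*j^2 - 9*j - 36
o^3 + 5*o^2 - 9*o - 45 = (o - 3)*(o + 3)*(o + 5)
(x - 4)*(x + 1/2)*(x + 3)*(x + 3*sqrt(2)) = x^4 - x^3/2 + 3*sqrt(2)*x^3 - 25*x^2/2 - 3*sqrt(2)*x^2/2 - 75*sqrt(2)*x/2 - 6*x - 18*sqrt(2)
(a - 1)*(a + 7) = a^2 + 6*a - 7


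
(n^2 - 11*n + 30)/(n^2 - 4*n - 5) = (n - 6)/(n + 1)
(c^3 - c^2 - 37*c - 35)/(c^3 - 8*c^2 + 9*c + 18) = (c^2 - 2*c - 35)/(c^2 - 9*c + 18)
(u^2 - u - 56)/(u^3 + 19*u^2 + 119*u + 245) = (u - 8)/(u^2 + 12*u + 35)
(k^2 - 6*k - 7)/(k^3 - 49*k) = (k + 1)/(k*(k + 7))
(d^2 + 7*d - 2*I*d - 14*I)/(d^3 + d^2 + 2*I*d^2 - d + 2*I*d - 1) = (d^2 + d*(7 - 2*I) - 14*I)/(d^3 + d^2*(1 + 2*I) + d*(-1 + 2*I) - 1)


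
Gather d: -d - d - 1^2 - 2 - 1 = -2*d - 4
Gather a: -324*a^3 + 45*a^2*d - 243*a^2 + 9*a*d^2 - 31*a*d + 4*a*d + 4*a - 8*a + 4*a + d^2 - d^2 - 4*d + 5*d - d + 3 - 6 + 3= -324*a^3 + a^2*(45*d - 243) + a*(9*d^2 - 27*d)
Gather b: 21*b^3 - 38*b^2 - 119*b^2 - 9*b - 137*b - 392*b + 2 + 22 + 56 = 21*b^3 - 157*b^2 - 538*b + 80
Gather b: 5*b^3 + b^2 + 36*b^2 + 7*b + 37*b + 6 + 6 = 5*b^3 + 37*b^2 + 44*b + 12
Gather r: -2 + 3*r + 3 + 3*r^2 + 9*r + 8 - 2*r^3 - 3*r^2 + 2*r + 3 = -2*r^3 + 14*r + 12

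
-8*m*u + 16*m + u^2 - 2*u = (-8*m + u)*(u - 2)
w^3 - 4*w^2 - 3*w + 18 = (w - 3)^2*(w + 2)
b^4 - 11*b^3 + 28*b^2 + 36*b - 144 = (b - 6)*(b - 4)*(b - 3)*(b + 2)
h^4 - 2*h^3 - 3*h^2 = h^2*(h - 3)*(h + 1)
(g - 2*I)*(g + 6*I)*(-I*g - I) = -I*g^3 + 4*g^2 - I*g^2 + 4*g - 12*I*g - 12*I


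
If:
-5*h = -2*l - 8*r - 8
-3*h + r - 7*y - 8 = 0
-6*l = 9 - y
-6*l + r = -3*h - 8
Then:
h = -2983/672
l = -1955/1344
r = -191/56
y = 61/224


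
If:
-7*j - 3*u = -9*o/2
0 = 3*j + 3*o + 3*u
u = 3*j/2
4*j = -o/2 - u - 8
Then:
No Solution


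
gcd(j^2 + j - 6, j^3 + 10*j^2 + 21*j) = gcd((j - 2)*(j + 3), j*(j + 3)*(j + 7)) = j + 3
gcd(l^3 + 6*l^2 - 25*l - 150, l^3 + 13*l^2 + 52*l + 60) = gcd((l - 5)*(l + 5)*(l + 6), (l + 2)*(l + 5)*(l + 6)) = l^2 + 11*l + 30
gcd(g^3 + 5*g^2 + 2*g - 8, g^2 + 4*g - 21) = 1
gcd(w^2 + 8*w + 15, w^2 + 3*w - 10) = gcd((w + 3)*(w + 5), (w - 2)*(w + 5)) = w + 5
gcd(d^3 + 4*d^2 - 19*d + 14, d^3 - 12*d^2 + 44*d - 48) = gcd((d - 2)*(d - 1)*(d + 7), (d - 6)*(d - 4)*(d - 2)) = d - 2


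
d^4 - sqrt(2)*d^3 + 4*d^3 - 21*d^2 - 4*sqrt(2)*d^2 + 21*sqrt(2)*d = d*(d - 3)*(d + 7)*(d - sqrt(2))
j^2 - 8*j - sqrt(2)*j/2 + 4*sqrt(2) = (j - 8)*(j - sqrt(2)/2)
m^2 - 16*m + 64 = (m - 8)^2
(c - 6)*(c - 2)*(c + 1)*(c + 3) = c^4 - 4*c^3 - 17*c^2 + 24*c + 36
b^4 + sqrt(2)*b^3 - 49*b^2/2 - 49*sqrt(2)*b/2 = b*(b - 7*sqrt(2)/2)*(b + sqrt(2))*(b + 7*sqrt(2)/2)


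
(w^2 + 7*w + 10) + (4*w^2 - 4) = 5*w^2 + 7*w + 6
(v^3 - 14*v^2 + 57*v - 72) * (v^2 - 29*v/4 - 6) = v^5 - 85*v^4/4 + 305*v^3/2 - 1605*v^2/4 + 180*v + 432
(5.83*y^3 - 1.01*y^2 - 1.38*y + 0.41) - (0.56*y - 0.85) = 5.83*y^3 - 1.01*y^2 - 1.94*y + 1.26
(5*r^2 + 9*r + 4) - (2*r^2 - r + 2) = 3*r^2 + 10*r + 2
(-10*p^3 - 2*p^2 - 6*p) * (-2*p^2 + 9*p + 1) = 20*p^5 - 86*p^4 - 16*p^3 - 56*p^2 - 6*p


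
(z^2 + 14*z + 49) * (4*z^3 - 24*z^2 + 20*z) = 4*z^5 + 32*z^4 - 120*z^3 - 896*z^2 + 980*z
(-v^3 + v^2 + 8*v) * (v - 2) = -v^4 + 3*v^3 + 6*v^2 - 16*v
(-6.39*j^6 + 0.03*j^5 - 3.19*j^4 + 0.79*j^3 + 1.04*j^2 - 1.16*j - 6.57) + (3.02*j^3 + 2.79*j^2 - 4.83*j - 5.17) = -6.39*j^6 + 0.03*j^5 - 3.19*j^4 + 3.81*j^3 + 3.83*j^2 - 5.99*j - 11.74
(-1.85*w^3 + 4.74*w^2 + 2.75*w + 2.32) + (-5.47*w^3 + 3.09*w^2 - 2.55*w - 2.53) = -7.32*w^3 + 7.83*w^2 + 0.2*w - 0.21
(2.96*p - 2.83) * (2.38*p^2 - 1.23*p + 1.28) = 7.0448*p^3 - 10.3762*p^2 + 7.2697*p - 3.6224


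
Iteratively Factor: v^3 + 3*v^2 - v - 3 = (v - 1)*(v^2 + 4*v + 3) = (v - 1)*(v + 1)*(v + 3)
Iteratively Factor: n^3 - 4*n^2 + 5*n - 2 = (n - 1)*(n^2 - 3*n + 2) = (n - 1)^2*(n - 2)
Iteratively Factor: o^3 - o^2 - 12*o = (o - 4)*(o^2 + 3*o) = (o - 4)*(o + 3)*(o)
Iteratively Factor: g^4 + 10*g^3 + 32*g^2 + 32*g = (g + 4)*(g^3 + 6*g^2 + 8*g) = (g + 4)^2*(g^2 + 2*g) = (g + 2)*(g + 4)^2*(g)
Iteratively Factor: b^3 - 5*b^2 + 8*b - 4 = (b - 1)*(b^2 - 4*b + 4) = (b - 2)*(b - 1)*(b - 2)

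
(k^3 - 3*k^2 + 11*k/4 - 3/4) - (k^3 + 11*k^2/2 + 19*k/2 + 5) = -17*k^2/2 - 27*k/4 - 23/4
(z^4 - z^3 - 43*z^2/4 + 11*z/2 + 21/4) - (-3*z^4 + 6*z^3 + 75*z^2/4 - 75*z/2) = 4*z^4 - 7*z^3 - 59*z^2/2 + 43*z + 21/4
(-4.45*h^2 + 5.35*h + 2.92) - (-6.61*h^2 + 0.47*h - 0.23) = 2.16*h^2 + 4.88*h + 3.15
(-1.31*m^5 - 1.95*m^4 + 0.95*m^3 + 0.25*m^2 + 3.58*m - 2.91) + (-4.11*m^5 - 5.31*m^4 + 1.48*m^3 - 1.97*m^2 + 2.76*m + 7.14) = -5.42*m^5 - 7.26*m^4 + 2.43*m^3 - 1.72*m^2 + 6.34*m + 4.23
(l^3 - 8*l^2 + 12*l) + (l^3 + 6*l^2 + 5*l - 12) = 2*l^3 - 2*l^2 + 17*l - 12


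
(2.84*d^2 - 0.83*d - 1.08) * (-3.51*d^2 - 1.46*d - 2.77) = -9.9684*d^4 - 1.2331*d^3 - 2.8642*d^2 + 3.8759*d + 2.9916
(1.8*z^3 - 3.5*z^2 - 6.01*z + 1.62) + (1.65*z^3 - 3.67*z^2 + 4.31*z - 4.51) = 3.45*z^3 - 7.17*z^2 - 1.7*z - 2.89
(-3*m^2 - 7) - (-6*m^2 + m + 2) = 3*m^2 - m - 9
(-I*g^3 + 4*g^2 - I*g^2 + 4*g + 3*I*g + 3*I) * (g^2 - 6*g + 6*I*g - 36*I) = -I*g^5 + 10*g^4 + 5*I*g^4 - 50*g^3 + 33*I*g^3 - 78*g^2 - 135*I*g^2 + 90*g - 162*I*g + 108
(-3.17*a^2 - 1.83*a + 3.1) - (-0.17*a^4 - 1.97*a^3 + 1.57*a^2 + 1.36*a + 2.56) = 0.17*a^4 + 1.97*a^3 - 4.74*a^2 - 3.19*a + 0.54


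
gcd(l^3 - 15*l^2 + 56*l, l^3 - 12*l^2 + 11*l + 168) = l^2 - 15*l + 56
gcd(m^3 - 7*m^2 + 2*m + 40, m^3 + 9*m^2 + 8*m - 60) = 1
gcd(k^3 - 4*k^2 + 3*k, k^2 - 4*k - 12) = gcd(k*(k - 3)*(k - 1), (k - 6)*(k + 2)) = 1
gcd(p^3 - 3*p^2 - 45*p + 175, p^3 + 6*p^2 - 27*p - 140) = p^2 + 2*p - 35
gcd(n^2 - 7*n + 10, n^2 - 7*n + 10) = n^2 - 7*n + 10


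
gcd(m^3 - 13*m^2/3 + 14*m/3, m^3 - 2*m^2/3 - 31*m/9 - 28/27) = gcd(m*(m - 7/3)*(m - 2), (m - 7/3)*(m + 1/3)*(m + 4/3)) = m - 7/3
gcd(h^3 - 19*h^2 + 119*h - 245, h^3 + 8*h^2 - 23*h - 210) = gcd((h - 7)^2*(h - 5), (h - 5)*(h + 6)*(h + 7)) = h - 5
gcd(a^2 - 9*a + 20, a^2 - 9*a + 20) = a^2 - 9*a + 20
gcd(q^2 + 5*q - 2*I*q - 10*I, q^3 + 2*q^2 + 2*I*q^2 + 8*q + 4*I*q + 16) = q - 2*I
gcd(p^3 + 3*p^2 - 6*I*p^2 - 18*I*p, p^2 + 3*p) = p^2 + 3*p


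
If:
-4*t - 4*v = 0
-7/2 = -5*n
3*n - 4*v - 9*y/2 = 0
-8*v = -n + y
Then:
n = 7/10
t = -21/640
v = 21/640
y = 7/16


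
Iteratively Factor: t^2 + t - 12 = (t + 4)*(t - 3)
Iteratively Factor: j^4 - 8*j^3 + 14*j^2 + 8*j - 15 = (j - 1)*(j^3 - 7*j^2 + 7*j + 15) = (j - 3)*(j - 1)*(j^2 - 4*j - 5) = (j - 3)*(j - 1)*(j + 1)*(j - 5)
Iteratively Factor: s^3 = (s)*(s^2) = s^2*(s)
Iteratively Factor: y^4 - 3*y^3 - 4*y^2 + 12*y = (y + 2)*(y^3 - 5*y^2 + 6*y) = (y - 2)*(y + 2)*(y^2 - 3*y) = y*(y - 2)*(y + 2)*(y - 3)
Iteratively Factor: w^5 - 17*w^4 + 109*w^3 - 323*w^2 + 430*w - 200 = (w - 4)*(w^4 - 13*w^3 + 57*w^2 - 95*w + 50) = (w - 5)*(w - 4)*(w^3 - 8*w^2 + 17*w - 10) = (w - 5)*(w - 4)*(w - 2)*(w^2 - 6*w + 5) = (w - 5)^2*(w - 4)*(w - 2)*(w - 1)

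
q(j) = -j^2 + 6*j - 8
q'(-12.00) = 30.00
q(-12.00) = -224.00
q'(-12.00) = 30.00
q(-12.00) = -224.00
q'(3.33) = -0.66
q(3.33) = 0.89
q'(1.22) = 3.56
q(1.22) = -2.17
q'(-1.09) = 8.18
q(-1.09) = -15.73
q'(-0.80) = 7.60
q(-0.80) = -13.44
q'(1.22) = 3.56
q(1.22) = -2.17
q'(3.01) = -0.02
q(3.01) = 1.00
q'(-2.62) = 11.24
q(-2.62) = -30.58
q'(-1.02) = 8.04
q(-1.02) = -15.16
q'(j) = 6 - 2*j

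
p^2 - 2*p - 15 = (p - 5)*(p + 3)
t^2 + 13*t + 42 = (t + 6)*(t + 7)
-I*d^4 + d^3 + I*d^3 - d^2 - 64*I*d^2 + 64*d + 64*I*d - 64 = (d - 8*I)*(d + I)*(d + 8*I)*(-I*d + I)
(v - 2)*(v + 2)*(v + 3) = v^3 + 3*v^2 - 4*v - 12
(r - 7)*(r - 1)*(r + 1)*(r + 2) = r^4 - 5*r^3 - 15*r^2 + 5*r + 14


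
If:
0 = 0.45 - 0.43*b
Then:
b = 1.05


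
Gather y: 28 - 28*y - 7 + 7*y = 21 - 21*y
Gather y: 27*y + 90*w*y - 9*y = y*(90*w + 18)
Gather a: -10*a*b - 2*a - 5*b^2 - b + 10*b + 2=a*(-10*b - 2) - 5*b^2 + 9*b + 2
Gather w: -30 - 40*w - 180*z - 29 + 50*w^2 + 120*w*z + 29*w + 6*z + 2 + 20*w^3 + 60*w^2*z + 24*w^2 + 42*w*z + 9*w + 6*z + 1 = 20*w^3 + w^2*(60*z + 74) + w*(162*z - 2) - 168*z - 56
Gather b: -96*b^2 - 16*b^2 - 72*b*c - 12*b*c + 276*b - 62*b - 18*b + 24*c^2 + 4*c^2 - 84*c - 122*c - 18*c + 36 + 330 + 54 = -112*b^2 + b*(196 - 84*c) + 28*c^2 - 224*c + 420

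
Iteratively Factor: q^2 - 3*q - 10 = (q - 5)*(q + 2)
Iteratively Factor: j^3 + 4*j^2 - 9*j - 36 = (j + 4)*(j^2 - 9) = (j + 3)*(j + 4)*(j - 3)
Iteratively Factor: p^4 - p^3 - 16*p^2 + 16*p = (p - 1)*(p^3 - 16*p) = p*(p - 1)*(p^2 - 16) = p*(p - 1)*(p + 4)*(p - 4)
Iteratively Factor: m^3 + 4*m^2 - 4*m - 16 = (m + 2)*(m^2 + 2*m - 8) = (m - 2)*(m + 2)*(m + 4)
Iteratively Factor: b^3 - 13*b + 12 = (b + 4)*(b^2 - 4*b + 3) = (b - 3)*(b + 4)*(b - 1)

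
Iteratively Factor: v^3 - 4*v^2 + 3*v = (v)*(v^2 - 4*v + 3) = v*(v - 1)*(v - 3)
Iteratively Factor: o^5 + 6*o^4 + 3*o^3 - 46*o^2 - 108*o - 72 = (o + 2)*(o^4 + 4*o^3 - 5*o^2 - 36*o - 36) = (o + 2)*(o + 3)*(o^3 + o^2 - 8*o - 12) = (o + 2)^2*(o + 3)*(o^2 - o - 6) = (o + 2)^3*(o + 3)*(o - 3)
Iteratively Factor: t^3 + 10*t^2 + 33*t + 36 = (t + 3)*(t^2 + 7*t + 12) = (t + 3)^2*(t + 4)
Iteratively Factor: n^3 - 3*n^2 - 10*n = (n + 2)*(n^2 - 5*n) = (n - 5)*(n + 2)*(n)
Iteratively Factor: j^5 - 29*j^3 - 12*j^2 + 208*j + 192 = (j + 4)*(j^4 - 4*j^3 - 13*j^2 + 40*j + 48) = (j + 3)*(j + 4)*(j^3 - 7*j^2 + 8*j + 16) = (j - 4)*(j + 3)*(j + 4)*(j^2 - 3*j - 4) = (j - 4)^2*(j + 3)*(j + 4)*(j + 1)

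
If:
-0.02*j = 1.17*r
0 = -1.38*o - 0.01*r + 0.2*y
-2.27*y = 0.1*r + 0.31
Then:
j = 1327.95*y + 181.35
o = 0.309420289855072*y + 0.022463768115942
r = -22.7*y - 3.1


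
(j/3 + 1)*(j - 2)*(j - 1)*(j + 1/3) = j^4/3 + j^3/9 - 7*j^2/3 + 11*j/9 + 2/3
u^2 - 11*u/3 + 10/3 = (u - 2)*(u - 5/3)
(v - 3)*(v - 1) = v^2 - 4*v + 3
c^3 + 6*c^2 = c^2*(c + 6)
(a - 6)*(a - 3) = a^2 - 9*a + 18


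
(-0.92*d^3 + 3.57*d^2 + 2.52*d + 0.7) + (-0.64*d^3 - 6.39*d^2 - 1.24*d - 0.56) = -1.56*d^3 - 2.82*d^2 + 1.28*d + 0.14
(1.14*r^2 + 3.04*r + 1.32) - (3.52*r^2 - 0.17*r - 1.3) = -2.38*r^2 + 3.21*r + 2.62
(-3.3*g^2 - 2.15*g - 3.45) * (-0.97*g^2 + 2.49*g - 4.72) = 3.201*g^4 - 6.1315*g^3 + 13.569*g^2 + 1.5575*g + 16.284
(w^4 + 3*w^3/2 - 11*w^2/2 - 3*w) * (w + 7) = w^5 + 17*w^4/2 + 5*w^3 - 83*w^2/2 - 21*w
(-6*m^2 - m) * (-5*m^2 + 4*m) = 30*m^4 - 19*m^3 - 4*m^2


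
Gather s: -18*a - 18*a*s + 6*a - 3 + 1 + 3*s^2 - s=-12*a + 3*s^2 + s*(-18*a - 1) - 2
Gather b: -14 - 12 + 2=-24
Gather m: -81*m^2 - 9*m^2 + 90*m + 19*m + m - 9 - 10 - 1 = -90*m^2 + 110*m - 20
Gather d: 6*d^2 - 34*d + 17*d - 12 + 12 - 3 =6*d^2 - 17*d - 3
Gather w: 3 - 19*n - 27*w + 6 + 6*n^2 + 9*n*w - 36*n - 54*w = 6*n^2 - 55*n + w*(9*n - 81) + 9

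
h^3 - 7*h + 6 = (h - 2)*(h - 1)*(h + 3)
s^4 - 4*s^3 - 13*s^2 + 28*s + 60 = (s - 5)*(s - 3)*(s + 2)^2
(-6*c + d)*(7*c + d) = -42*c^2 + c*d + d^2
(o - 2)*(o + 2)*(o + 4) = o^3 + 4*o^2 - 4*o - 16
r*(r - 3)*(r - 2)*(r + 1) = r^4 - 4*r^3 + r^2 + 6*r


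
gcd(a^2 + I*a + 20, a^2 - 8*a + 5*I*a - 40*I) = a + 5*I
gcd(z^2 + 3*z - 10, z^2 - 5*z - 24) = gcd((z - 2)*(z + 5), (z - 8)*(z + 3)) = 1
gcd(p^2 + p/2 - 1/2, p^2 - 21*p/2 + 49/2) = 1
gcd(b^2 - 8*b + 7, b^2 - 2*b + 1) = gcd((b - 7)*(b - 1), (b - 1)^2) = b - 1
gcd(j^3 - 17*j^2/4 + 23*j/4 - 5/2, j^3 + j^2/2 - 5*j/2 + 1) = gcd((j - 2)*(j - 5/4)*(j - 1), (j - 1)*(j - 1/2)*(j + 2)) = j - 1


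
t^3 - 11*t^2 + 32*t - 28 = (t - 7)*(t - 2)^2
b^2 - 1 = (b - 1)*(b + 1)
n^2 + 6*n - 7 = (n - 1)*(n + 7)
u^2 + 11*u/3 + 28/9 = (u + 4/3)*(u + 7/3)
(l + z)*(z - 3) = l*z - 3*l + z^2 - 3*z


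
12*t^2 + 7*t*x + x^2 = (3*t + x)*(4*t + x)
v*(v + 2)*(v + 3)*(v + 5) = v^4 + 10*v^3 + 31*v^2 + 30*v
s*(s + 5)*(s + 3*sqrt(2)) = s^3 + 3*sqrt(2)*s^2 + 5*s^2 + 15*sqrt(2)*s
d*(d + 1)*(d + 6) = d^3 + 7*d^2 + 6*d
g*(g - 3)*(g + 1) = g^3 - 2*g^2 - 3*g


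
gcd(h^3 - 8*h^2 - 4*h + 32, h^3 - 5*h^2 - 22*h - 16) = h^2 - 6*h - 16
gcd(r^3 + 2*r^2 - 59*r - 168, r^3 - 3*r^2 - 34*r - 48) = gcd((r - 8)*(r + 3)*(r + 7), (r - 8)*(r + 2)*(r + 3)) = r^2 - 5*r - 24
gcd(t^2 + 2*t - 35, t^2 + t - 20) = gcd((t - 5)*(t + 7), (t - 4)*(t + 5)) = 1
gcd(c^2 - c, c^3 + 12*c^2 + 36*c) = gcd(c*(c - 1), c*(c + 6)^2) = c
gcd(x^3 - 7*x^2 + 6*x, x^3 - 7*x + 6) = x - 1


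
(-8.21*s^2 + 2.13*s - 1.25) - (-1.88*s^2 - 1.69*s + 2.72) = -6.33*s^2 + 3.82*s - 3.97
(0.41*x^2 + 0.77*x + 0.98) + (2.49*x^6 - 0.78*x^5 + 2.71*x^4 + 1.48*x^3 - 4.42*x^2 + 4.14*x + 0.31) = 2.49*x^6 - 0.78*x^5 + 2.71*x^4 + 1.48*x^3 - 4.01*x^2 + 4.91*x + 1.29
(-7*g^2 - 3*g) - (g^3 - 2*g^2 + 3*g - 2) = -g^3 - 5*g^2 - 6*g + 2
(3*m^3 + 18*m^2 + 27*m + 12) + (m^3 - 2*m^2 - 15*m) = 4*m^3 + 16*m^2 + 12*m + 12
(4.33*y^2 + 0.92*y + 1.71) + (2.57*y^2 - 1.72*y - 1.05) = 6.9*y^2 - 0.8*y + 0.66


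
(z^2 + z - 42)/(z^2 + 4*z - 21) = (z - 6)/(z - 3)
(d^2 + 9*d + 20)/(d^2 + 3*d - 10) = (d + 4)/(d - 2)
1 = 1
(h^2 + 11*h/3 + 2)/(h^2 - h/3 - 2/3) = (h + 3)/(h - 1)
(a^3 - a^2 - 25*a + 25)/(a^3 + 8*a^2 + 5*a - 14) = (a^2 - 25)/(a^2 + 9*a + 14)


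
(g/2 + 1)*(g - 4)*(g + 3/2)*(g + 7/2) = g^4/2 + 3*g^3/2 - 51*g^2/8 - 101*g/4 - 21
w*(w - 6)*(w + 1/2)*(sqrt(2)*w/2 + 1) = sqrt(2)*w^4/2 - 11*sqrt(2)*w^3/4 + w^3 - 11*w^2/2 - 3*sqrt(2)*w^2/2 - 3*w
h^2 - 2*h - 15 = (h - 5)*(h + 3)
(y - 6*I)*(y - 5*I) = y^2 - 11*I*y - 30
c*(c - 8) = c^2 - 8*c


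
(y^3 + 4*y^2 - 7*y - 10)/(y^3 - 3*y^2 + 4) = (y + 5)/(y - 2)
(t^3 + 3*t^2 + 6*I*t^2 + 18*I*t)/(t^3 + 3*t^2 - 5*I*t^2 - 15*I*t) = (t + 6*I)/(t - 5*I)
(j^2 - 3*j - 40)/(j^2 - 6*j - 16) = (j + 5)/(j + 2)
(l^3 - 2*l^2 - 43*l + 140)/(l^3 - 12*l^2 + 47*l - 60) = (l + 7)/(l - 3)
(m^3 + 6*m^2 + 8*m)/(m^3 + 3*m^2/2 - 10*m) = 2*(m + 2)/(2*m - 5)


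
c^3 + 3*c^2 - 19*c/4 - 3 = (c - 3/2)*(c + 1/2)*(c + 4)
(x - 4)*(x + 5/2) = x^2 - 3*x/2 - 10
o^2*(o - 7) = o^3 - 7*o^2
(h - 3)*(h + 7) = h^2 + 4*h - 21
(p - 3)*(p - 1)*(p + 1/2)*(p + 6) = p^4 + 5*p^3/2 - 20*p^2 + 15*p/2 + 9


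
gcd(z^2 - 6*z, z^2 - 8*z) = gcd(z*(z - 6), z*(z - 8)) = z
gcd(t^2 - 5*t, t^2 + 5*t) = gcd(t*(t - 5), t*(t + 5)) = t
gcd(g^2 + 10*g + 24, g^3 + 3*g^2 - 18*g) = g + 6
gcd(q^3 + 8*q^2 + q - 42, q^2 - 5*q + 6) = q - 2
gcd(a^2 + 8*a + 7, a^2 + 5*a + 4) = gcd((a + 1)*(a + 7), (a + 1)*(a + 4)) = a + 1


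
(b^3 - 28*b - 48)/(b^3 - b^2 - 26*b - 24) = (b + 2)/(b + 1)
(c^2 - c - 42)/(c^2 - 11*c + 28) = (c + 6)/(c - 4)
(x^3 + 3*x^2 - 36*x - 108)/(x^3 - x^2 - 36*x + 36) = (x + 3)/(x - 1)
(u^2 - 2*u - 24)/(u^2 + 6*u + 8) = (u - 6)/(u + 2)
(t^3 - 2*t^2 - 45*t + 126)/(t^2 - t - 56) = (t^2 - 9*t + 18)/(t - 8)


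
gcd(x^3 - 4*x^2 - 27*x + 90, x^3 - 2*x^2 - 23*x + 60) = x^2 + 2*x - 15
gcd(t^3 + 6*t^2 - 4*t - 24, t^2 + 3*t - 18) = t + 6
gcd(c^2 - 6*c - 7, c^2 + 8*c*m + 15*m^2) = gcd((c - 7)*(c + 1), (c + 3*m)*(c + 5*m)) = 1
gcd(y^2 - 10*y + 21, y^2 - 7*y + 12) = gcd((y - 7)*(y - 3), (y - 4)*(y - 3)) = y - 3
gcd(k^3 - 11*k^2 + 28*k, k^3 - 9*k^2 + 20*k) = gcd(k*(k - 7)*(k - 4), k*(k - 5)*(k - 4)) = k^2 - 4*k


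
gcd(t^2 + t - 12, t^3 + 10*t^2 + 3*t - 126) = t - 3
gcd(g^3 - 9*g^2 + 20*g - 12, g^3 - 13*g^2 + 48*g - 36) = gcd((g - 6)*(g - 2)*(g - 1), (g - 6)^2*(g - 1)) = g^2 - 7*g + 6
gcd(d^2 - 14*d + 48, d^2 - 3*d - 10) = 1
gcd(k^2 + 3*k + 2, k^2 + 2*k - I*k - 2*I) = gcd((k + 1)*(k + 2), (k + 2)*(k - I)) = k + 2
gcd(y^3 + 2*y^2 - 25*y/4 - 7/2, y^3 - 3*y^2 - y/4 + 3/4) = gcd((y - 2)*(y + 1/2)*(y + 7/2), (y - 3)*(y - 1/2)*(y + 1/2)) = y + 1/2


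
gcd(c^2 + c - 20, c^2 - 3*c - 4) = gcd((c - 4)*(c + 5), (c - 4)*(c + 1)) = c - 4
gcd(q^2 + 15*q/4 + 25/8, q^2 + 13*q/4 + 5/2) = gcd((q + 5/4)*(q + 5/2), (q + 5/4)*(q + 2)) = q + 5/4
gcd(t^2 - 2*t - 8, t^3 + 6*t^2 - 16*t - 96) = t - 4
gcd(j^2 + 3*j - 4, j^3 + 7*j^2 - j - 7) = j - 1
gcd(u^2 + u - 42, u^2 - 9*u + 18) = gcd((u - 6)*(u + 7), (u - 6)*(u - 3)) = u - 6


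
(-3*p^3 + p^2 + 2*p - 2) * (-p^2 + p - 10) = 3*p^5 - 4*p^4 + 29*p^3 - 6*p^2 - 22*p + 20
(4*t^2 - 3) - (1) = 4*t^2 - 4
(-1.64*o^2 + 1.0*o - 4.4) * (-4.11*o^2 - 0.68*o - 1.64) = 6.7404*o^4 - 2.9948*o^3 + 20.0936*o^2 + 1.352*o + 7.216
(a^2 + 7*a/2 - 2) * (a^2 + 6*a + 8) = a^4 + 19*a^3/2 + 27*a^2 + 16*a - 16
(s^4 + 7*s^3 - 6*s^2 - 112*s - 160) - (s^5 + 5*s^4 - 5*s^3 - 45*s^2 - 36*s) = -s^5 - 4*s^4 + 12*s^3 + 39*s^2 - 76*s - 160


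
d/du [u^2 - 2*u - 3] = 2*u - 2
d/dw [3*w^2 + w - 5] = 6*w + 1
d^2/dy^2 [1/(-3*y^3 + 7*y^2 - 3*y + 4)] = 2*((9*y - 7)*(3*y^3 - 7*y^2 + 3*y - 4) - (9*y^2 - 14*y + 3)^2)/(3*y^3 - 7*y^2 + 3*y - 4)^3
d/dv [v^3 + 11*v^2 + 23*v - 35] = 3*v^2 + 22*v + 23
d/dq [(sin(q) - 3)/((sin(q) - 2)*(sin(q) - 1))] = (6*sin(q) + cos(q)^2 - 8)*cos(q)/((sin(q) - 2)^2*(sin(q) - 1)^2)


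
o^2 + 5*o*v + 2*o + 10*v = (o + 2)*(o + 5*v)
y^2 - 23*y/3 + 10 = (y - 6)*(y - 5/3)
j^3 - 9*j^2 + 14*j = j*(j - 7)*(j - 2)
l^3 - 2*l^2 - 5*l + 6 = (l - 3)*(l - 1)*(l + 2)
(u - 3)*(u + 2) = u^2 - u - 6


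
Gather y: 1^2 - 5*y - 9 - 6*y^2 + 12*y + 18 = -6*y^2 + 7*y + 10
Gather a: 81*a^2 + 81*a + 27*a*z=81*a^2 + a*(27*z + 81)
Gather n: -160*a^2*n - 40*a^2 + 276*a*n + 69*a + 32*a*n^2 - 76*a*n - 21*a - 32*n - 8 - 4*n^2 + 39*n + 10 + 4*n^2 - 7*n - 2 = -40*a^2 + 32*a*n^2 + 48*a + n*(-160*a^2 + 200*a)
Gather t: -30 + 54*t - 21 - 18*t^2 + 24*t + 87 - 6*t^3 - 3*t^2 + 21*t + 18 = -6*t^3 - 21*t^2 + 99*t + 54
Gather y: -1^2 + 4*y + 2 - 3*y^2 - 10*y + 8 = -3*y^2 - 6*y + 9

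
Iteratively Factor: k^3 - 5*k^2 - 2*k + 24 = (k - 4)*(k^2 - k - 6) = (k - 4)*(k - 3)*(k + 2)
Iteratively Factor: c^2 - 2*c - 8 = (c + 2)*(c - 4)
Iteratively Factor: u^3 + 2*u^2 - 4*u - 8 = (u - 2)*(u^2 + 4*u + 4) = (u - 2)*(u + 2)*(u + 2)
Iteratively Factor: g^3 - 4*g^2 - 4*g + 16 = (g + 2)*(g^2 - 6*g + 8) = (g - 4)*(g + 2)*(g - 2)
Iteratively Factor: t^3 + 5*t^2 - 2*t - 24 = (t + 3)*(t^2 + 2*t - 8) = (t + 3)*(t + 4)*(t - 2)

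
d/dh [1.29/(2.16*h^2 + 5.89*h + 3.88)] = (-5.5728*h - 7.5981)/(2.16*h^2 + 5.89*h + 3.88)^2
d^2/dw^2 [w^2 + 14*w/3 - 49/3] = 2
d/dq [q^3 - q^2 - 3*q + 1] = 3*q^2 - 2*q - 3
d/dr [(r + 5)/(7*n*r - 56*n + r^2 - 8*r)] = (7*n*r - 56*n + r^2 - 8*r - (r + 5)*(7*n + 2*r - 8))/(7*n*r - 56*n + r^2 - 8*r)^2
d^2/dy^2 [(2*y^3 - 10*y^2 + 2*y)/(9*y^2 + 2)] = 4*(63*y^3 + 270*y^2 - 42*y - 20)/(729*y^6 + 486*y^4 + 108*y^2 + 8)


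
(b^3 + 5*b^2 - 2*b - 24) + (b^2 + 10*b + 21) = b^3 + 6*b^2 + 8*b - 3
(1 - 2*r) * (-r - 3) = 2*r^2 + 5*r - 3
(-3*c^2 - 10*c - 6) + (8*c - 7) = -3*c^2 - 2*c - 13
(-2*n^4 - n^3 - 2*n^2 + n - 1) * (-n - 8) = 2*n^5 + 17*n^4 + 10*n^3 + 15*n^2 - 7*n + 8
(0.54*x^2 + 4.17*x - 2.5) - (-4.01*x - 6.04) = 0.54*x^2 + 8.18*x + 3.54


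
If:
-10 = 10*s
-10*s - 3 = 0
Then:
No Solution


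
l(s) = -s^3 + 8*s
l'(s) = 8 - 3*s^2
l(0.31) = 2.45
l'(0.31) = 7.71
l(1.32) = 8.26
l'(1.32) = 2.77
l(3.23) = -7.86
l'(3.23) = -23.30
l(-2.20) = -6.95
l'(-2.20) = -6.52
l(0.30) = 2.37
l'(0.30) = 7.73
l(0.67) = 5.06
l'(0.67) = 6.65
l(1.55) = 8.68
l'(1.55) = 0.79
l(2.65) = 2.59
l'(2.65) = -13.07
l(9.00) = -657.00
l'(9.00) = -235.00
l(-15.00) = 3255.00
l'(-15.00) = -667.00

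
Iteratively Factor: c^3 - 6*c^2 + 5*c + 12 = (c - 4)*(c^2 - 2*c - 3) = (c - 4)*(c + 1)*(c - 3)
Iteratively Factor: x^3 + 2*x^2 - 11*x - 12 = (x + 1)*(x^2 + x - 12) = (x + 1)*(x + 4)*(x - 3)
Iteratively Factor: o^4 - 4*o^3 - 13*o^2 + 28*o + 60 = (o + 2)*(o^3 - 6*o^2 - o + 30) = (o + 2)^2*(o^2 - 8*o + 15) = (o - 5)*(o + 2)^2*(o - 3)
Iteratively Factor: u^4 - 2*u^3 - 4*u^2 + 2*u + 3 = (u + 1)*(u^3 - 3*u^2 - u + 3) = (u + 1)^2*(u^2 - 4*u + 3) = (u - 1)*(u + 1)^2*(u - 3)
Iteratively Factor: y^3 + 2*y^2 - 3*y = (y)*(y^2 + 2*y - 3) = y*(y - 1)*(y + 3)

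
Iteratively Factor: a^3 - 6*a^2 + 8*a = (a - 4)*(a^2 - 2*a) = (a - 4)*(a - 2)*(a)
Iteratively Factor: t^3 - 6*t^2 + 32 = (t - 4)*(t^2 - 2*t - 8) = (t - 4)*(t + 2)*(t - 4)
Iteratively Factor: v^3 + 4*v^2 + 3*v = (v)*(v^2 + 4*v + 3) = v*(v + 1)*(v + 3)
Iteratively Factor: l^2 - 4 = (l + 2)*(l - 2)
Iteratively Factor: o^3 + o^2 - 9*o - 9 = (o + 1)*(o^2 - 9) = (o + 1)*(o + 3)*(o - 3)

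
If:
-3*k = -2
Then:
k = 2/3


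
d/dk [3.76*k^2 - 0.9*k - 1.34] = 7.52*k - 0.9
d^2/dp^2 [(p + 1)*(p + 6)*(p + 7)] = 6*p + 28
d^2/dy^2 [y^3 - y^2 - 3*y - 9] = 6*y - 2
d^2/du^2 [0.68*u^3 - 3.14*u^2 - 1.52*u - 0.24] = 4.08*u - 6.28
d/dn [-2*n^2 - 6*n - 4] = -4*n - 6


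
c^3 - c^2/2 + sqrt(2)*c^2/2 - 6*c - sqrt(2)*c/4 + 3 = (c - 1/2)*(c - 3*sqrt(2)/2)*(c + 2*sqrt(2))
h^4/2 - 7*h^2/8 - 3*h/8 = h*(h/2 + 1/2)*(h - 3/2)*(h + 1/2)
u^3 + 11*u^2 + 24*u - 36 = (u - 1)*(u + 6)^2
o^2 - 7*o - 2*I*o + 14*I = (o - 7)*(o - 2*I)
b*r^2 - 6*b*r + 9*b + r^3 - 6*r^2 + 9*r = (b + r)*(r - 3)^2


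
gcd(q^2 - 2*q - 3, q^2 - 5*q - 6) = q + 1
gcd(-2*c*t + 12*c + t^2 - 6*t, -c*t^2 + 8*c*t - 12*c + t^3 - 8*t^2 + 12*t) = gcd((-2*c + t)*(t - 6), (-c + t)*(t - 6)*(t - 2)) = t - 6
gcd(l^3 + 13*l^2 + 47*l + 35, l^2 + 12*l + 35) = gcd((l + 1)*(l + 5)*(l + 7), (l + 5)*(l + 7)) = l^2 + 12*l + 35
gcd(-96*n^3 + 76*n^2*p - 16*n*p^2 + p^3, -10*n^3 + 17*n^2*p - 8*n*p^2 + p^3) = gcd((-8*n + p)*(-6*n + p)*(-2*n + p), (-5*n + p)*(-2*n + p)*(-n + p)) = -2*n + p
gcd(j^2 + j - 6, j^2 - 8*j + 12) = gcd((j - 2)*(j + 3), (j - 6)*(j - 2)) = j - 2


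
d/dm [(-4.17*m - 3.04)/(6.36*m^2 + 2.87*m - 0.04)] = (26.5212*m^2 + 38.6688*m + 8.8916)/(40.4496*m^4 + 36.5064*m^3 + 7.7281*m^2 - 0.2296*m + 0.0016)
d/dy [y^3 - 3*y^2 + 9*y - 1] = 3*y^2 - 6*y + 9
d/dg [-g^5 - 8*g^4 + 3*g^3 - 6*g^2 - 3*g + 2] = -5*g^4 - 32*g^3 + 9*g^2 - 12*g - 3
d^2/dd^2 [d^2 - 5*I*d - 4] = 2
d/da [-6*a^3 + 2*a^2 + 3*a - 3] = -18*a^2 + 4*a + 3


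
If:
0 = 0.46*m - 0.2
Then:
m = 0.43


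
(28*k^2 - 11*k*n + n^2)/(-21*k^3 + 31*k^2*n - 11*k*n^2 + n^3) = (-4*k + n)/(3*k^2 - 4*k*n + n^2)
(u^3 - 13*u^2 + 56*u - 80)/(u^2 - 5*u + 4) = (u^2 - 9*u + 20)/(u - 1)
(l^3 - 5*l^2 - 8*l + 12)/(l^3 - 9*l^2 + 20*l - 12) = (l + 2)/(l - 2)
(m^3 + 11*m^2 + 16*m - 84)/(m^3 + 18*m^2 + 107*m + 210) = (m - 2)/(m + 5)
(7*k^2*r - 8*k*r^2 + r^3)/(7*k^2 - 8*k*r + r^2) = r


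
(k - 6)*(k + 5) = k^2 - k - 30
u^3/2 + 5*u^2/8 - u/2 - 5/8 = (u/2 + 1/2)*(u - 1)*(u + 5/4)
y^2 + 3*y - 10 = (y - 2)*(y + 5)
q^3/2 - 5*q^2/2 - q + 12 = (q/2 + 1)*(q - 4)*(q - 3)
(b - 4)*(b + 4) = b^2 - 16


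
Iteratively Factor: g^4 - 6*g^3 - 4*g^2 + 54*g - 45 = (g - 5)*(g^3 - g^2 - 9*g + 9) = (g - 5)*(g + 3)*(g^2 - 4*g + 3) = (g - 5)*(g - 3)*(g + 3)*(g - 1)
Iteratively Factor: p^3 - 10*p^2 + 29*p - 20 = (p - 1)*(p^2 - 9*p + 20) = (p - 5)*(p - 1)*(p - 4)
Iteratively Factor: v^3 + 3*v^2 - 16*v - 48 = (v + 4)*(v^2 - v - 12) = (v - 4)*(v + 4)*(v + 3)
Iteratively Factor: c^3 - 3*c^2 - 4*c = (c)*(c^2 - 3*c - 4) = c*(c + 1)*(c - 4)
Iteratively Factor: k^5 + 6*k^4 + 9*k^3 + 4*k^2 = (k + 4)*(k^4 + 2*k^3 + k^2) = k*(k + 4)*(k^3 + 2*k^2 + k) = k^2*(k + 4)*(k^2 + 2*k + 1) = k^2*(k + 1)*(k + 4)*(k + 1)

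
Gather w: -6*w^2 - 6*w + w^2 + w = -5*w^2 - 5*w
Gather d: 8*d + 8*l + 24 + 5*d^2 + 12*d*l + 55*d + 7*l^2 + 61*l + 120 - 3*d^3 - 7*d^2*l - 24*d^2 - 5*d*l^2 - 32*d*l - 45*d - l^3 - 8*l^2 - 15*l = -3*d^3 + d^2*(-7*l - 19) + d*(-5*l^2 - 20*l + 18) - l^3 - l^2 + 54*l + 144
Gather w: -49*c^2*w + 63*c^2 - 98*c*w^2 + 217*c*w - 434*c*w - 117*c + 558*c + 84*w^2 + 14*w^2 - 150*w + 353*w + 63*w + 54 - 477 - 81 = 63*c^2 + 441*c + w^2*(98 - 98*c) + w*(-49*c^2 - 217*c + 266) - 504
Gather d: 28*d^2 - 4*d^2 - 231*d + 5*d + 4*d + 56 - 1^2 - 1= 24*d^2 - 222*d + 54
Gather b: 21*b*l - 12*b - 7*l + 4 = b*(21*l - 12) - 7*l + 4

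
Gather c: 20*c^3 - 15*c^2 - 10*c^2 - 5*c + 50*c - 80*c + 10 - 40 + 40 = 20*c^3 - 25*c^2 - 35*c + 10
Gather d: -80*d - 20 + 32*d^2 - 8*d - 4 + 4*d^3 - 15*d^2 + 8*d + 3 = 4*d^3 + 17*d^2 - 80*d - 21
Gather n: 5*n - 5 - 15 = 5*n - 20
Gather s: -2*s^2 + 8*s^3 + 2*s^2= 8*s^3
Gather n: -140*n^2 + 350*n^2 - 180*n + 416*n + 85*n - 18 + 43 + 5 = 210*n^2 + 321*n + 30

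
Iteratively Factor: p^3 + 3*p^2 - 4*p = (p)*(p^2 + 3*p - 4) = p*(p + 4)*(p - 1)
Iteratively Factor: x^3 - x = (x + 1)*(x^2 - x) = (x - 1)*(x + 1)*(x)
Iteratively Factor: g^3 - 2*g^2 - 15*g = (g - 5)*(g^2 + 3*g) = (g - 5)*(g + 3)*(g)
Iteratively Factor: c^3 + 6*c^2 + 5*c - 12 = (c - 1)*(c^2 + 7*c + 12) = (c - 1)*(c + 3)*(c + 4)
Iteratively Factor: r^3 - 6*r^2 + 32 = (r - 4)*(r^2 - 2*r - 8) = (r - 4)*(r + 2)*(r - 4)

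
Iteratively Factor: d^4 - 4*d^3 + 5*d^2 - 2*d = (d - 1)*(d^3 - 3*d^2 + 2*d) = (d - 2)*(d - 1)*(d^2 - d) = (d - 2)*(d - 1)^2*(d)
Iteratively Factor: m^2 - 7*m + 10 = (m - 2)*(m - 5)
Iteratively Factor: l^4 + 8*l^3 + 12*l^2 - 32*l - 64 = (l + 4)*(l^3 + 4*l^2 - 4*l - 16) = (l + 4)^2*(l^2 - 4) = (l - 2)*(l + 4)^2*(l + 2)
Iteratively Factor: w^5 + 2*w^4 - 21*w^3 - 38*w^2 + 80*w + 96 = (w + 4)*(w^4 - 2*w^3 - 13*w^2 + 14*w + 24) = (w + 1)*(w + 4)*(w^3 - 3*w^2 - 10*w + 24) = (w - 2)*(w + 1)*(w + 4)*(w^2 - w - 12) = (w - 4)*(w - 2)*(w + 1)*(w + 4)*(w + 3)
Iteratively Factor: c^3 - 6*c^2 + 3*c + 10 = (c + 1)*(c^2 - 7*c + 10) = (c - 2)*(c + 1)*(c - 5)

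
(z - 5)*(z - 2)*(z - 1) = z^3 - 8*z^2 + 17*z - 10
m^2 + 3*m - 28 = (m - 4)*(m + 7)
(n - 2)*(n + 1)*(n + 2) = n^3 + n^2 - 4*n - 4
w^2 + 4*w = w*(w + 4)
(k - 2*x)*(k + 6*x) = k^2 + 4*k*x - 12*x^2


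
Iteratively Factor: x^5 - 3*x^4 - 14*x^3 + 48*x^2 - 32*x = (x - 2)*(x^4 - x^3 - 16*x^2 + 16*x) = x*(x - 2)*(x^3 - x^2 - 16*x + 16) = x*(x - 4)*(x - 2)*(x^2 + 3*x - 4) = x*(x - 4)*(x - 2)*(x - 1)*(x + 4)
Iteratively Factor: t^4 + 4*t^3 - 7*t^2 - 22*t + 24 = (t - 1)*(t^3 + 5*t^2 - 2*t - 24) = (t - 1)*(t + 3)*(t^2 + 2*t - 8) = (t - 2)*(t - 1)*(t + 3)*(t + 4)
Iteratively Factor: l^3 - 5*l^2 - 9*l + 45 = (l + 3)*(l^2 - 8*l + 15) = (l - 3)*(l + 3)*(l - 5)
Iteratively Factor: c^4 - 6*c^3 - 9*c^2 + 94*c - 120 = (c - 3)*(c^3 - 3*c^2 - 18*c + 40) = (c - 5)*(c - 3)*(c^2 + 2*c - 8) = (c - 5)*(c - 3)*(c - 2)*(c + 4)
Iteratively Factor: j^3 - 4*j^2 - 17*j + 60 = (j + 4)*(j^2 - 8*j + 15) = (j - 3)*(j + 4)*(j - 5)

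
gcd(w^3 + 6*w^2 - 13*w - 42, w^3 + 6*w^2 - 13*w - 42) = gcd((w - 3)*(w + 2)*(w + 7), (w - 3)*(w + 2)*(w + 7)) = w^3 + 6*w^2 - 13*w - 42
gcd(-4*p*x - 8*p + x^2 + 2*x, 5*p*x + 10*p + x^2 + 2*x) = x + 2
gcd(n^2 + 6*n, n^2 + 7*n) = n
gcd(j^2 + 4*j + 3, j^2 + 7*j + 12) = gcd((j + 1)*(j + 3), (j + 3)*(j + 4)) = j + 3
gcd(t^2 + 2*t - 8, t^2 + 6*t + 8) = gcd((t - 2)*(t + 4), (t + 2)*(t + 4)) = t + 4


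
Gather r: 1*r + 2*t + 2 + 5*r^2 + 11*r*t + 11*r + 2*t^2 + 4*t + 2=5*r^2 + r*(11*t + 12) + 2*t^2 + 6*t + 4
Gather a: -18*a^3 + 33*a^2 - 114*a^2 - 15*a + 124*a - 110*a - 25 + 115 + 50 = -18*a^3 - 81*a^2 - a + 140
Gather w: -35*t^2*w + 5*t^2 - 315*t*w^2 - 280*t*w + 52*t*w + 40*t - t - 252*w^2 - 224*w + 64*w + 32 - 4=5*t^2 + 39*t + w^2*(-315*t - 252) + w*(-35*t^2 - 228*t - 160) + 28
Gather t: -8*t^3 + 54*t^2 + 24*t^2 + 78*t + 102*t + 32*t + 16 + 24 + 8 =-8*t^3 + 78*t^2 + 212*t + 48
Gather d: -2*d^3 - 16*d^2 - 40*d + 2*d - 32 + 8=-2*d^3 - 16*d^2 - 38*d - 24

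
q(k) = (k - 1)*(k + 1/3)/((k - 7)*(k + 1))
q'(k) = -(k - 1)*(k + 1/3)/((k - 7)*(k + 1)^2) + (k - 1)/((k - 7)*(k + 1)) + (k + 1/3)/((k - 7)*(k + 1)) - (k - 1)*(k + 1/3)/((k - 7)^2*(k + 1)) = 8*(-2*k^2 - 5*k + 1)/(3*(k^4 - 12*k^3 + 22*k^2 + 84*k + 49))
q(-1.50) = 0.69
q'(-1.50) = 0.59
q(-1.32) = 0.86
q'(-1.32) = 1.55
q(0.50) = 0.04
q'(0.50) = -0.06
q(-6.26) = 0.62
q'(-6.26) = -0.03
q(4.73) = -1.45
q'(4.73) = -1.06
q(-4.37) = 0.57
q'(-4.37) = -0.03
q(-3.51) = 0.54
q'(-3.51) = -0.02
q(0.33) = 0.05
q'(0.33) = -0.03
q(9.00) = 3.73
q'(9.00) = -1.37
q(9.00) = 3.73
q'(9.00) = -1.37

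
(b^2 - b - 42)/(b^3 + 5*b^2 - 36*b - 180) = (b - 7)/(b^2 - b - 30)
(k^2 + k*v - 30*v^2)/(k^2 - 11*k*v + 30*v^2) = (-k - 6*v)/(-k + 6*v)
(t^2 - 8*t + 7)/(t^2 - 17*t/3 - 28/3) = 3*(t - 1)/(3*t + 4)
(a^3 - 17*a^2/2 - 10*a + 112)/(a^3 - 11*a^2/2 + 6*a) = (2*a^2 - 9*a - 56)/(a*(2*a - 3))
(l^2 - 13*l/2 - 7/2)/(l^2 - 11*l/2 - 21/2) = (2*l + 1)/(2*l + 3)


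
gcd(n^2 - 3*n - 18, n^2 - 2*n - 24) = n - 6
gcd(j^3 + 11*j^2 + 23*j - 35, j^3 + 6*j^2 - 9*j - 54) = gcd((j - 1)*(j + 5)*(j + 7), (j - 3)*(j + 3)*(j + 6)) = 1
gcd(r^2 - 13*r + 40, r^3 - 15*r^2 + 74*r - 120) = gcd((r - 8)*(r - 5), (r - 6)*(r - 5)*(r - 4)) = r - 5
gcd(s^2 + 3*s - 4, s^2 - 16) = s + 4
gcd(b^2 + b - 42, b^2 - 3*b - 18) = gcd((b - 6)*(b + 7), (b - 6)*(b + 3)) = b - 6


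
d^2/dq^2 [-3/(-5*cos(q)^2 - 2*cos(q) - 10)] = 3*(-200*sin(q)^4 - 292*sin(q)^2 + 115*cos(q) - 15*cos(3*q) + 308)/(2*(-5*sin(q)^2 + 2*cos(q) + 15)^3)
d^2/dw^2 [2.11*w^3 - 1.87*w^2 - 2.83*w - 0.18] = 12.66*w - 3.74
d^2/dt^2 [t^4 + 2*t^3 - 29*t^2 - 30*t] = 12*t^2 + 12*t - 58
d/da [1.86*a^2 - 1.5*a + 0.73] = 3.72*a - 1.5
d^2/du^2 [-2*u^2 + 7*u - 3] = -4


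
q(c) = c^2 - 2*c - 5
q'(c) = 2*c - 2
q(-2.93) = 9.44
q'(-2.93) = -7.86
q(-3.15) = 11.22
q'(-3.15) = -8.30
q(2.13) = -4.72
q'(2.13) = 2.26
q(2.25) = -4.44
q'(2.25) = 2.50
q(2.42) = -3.98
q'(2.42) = 2.84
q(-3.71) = 16.18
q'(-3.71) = -9.42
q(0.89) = -5.99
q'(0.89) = -0.22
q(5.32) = 12.66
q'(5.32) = 8.64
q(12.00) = 115.00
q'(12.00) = 22.00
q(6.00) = 19.00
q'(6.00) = 10.00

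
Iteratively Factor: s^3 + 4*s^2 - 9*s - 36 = (s + 4)*(s^2 - 9) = (s + 3)*(s + 4)*(s - 3)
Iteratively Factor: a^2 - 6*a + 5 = (a - 5)*(a - 1)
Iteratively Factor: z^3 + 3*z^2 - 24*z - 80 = (z + 4)*(z^2 - z - 20) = (z - 5)*(z + 4)*(z + 4)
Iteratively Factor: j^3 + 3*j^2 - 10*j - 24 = (j + 2)*(j^2 + j - 12) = (j + 2)*(j + 4)*(j - 3)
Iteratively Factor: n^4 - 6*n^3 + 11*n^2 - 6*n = (n - 1)*(n^3 - 5*n^2 + 6*n) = (n - 2)*(n - 1)*(n^2 - 3*n) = (n - 3)*(n - 2)*(n - 1)*(n)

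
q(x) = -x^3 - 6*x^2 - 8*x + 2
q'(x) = -3*x^2 - 12*x - 8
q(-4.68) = 10.53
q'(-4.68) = -17.55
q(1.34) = -21.90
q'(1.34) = -29.47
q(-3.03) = -1.03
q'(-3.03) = 0.82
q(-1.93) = 2.28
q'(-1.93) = 3.99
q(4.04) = -194.19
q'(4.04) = -105.44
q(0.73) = -7.43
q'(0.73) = -18.36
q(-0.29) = 3.84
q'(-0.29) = -4.77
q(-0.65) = 4.94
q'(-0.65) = -1.47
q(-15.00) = 2147.00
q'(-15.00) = -503.00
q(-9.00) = 317.00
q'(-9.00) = -143.00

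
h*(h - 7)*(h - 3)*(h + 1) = h^4 - 9*h^3 + 11*h^2 + 21*h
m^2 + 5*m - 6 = (m - 1)*(m + 6)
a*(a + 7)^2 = a^3 + 14*a^2 + 49*a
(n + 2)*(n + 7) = n^2 + 9*n + 14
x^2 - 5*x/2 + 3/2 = (x - 3/2)*(x - 1)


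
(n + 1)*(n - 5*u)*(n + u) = n^3 - 4*n^2*u + n^2 - 5*n*u^2 - 4*n*u - 5*u^2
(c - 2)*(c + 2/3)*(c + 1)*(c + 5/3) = c^4 + 4*c^3/3 - 29*c^2/9 - 52*c/9 - 20/9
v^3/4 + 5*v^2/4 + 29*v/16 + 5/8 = (v/4 + 1/2)*(v + 1/2)*(v + 5/2)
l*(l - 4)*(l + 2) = l^3 - 2*l^2 - 8*l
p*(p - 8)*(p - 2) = p^3 - 10*p^2 + 16*p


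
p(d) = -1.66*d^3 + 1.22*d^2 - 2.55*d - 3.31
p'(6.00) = -167.19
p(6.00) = -333.25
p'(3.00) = -40.05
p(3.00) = -44.80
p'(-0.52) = -5.17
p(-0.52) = -1.42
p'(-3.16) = -59.99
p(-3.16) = 69.31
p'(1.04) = -5.40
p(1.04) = -6.51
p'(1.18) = -6.60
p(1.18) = -7.35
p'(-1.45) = -16.56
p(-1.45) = 8.01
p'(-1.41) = -15.89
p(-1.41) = 7.36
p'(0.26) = -2.25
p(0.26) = -3.92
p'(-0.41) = -4.39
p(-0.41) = -1.95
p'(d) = -4.98*d^2 + 2.44*d - 2.55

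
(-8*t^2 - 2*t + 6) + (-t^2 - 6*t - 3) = -9*t^2 - 8*t + 3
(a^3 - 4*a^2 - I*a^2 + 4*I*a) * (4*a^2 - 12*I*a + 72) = 4*a^5 - 16*a^4 - 16*I*a^4 + 60*a^3 + 64*I*a^3 - 240*a^2 - 72*I*a^2 + 288*I*a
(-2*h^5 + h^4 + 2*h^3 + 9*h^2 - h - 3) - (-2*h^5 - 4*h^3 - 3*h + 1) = h^4 + 6*h^3 + 9*h^2 + 2*h - 4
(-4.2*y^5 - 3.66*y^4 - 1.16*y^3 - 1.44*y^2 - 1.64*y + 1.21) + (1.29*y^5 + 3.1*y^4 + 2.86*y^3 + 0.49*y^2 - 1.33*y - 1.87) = -2.91*y^5 - 0.56*y^4 + 1.7*y^3 - 0.95*y^2 - 2.97*y - 0.66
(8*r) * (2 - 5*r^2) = -40*r^3 + 16*r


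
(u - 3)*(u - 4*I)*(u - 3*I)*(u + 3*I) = u^4 - 3*u^3 - 4*I*u^3 + 9*u^2 + 12*I*u^2 - 27*u - 36*I*u + 108*I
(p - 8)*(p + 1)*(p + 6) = p^3 - p^2 - 50*p - 48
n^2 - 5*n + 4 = (n - 4)*(n - 1)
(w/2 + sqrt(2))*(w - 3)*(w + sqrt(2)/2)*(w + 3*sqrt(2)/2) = w^4/2 - 3*w^3/2 + 2*sqrt(2)*w^3 - 6*sqrt(2)*w^2 + 19*w^2/4 - 57*w/4 + 3*sqrt(2)*w/2 - 9*sqrt(2)/2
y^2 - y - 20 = (y - 5)*(y + 4)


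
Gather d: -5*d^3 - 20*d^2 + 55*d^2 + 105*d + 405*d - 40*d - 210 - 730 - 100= -5*d^3 + 35*d^2 + 470*d - 1040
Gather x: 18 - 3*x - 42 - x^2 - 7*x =-x^2 - 10*x - 24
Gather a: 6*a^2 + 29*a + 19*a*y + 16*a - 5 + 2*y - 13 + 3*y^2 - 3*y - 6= 6*a^2 + a*(19*y + 45) + 3*y^2 - y - 24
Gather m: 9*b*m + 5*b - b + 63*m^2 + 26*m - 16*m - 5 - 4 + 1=4*b + 63*m^2 + m*(9*b + 10) - 8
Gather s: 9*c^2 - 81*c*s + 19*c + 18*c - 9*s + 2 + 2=9*c^2 + 37*c + s*(-81*c - 9) + 4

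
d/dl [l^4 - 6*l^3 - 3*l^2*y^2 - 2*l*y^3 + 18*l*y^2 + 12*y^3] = 4*l^3 - 18*l^2 - 6*l*y^2 - 2*y^3 + 18*y^2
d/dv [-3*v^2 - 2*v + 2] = -6*v - 2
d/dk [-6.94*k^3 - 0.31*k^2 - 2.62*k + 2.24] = -20.82*k^2 - 0.62*k - 2.62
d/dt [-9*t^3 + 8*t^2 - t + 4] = -27*t^2 + 16*t - 1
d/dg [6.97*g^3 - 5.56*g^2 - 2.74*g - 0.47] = 20.91*g^2 - 11.12*g - 2.74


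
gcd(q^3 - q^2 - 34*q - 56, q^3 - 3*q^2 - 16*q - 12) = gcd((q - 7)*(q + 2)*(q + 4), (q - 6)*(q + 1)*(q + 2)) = q + 2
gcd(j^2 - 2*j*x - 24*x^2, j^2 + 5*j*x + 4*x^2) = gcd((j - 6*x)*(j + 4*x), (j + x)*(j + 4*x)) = j + 4*x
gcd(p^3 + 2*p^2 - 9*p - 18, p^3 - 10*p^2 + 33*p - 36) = p - 3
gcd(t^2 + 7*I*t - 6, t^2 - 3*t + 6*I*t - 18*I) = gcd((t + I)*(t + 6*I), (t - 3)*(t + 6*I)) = t + 6*I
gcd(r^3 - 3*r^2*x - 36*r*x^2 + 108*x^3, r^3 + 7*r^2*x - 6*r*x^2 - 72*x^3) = -r^2 - 3*r*x + 18*x^2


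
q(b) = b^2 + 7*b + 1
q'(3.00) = 13.00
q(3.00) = 31.00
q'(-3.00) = 1.00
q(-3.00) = -11.00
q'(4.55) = 16.10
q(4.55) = 53.55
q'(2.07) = 11.14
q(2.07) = 19.77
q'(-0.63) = 5.74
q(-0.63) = -3.01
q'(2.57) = 12.14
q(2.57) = 25.59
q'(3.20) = 13.40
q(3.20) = 33.64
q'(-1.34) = 4.32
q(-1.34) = -6.58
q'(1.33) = 9.66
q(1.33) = 12.08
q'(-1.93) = 3.14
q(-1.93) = -8.79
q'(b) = 2*b + 7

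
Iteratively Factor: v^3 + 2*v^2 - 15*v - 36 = (v + 3)*(v^2 - v - 12) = (v + 3)^2*(v - 4)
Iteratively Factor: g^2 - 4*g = (g)*(g - 4)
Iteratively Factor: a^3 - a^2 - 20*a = (a)*(a^2 - a - 20) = a*(a - 5)*(a + 4)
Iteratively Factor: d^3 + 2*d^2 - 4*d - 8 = (d + 2)*(d^2 - 4) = (d + 2)^2*(d - 2)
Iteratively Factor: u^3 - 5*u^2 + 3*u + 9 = (u - 3)*(u^2 - 2*u - 3) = (u - 3)*(u + 1)*(u - 3)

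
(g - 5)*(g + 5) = g^2 - 25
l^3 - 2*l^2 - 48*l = l*(l - 8)*(l + 6)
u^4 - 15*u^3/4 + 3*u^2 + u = u*(u - 2)^2*(u + 1/4)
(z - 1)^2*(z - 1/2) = z^3 - 5*z^2/2 + 2*z - 1/2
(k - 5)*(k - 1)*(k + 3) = k^3 - 3*k^2 - 13*k + 15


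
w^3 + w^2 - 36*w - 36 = (w - 6)*(w + 1)*(w + 6)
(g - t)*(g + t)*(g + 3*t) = g^3 + 3*g^2*t - g*t^2 - 3*t^3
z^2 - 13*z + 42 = (z - 7)*(z - 6)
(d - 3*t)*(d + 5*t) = d^2 + 2*d*t - 15*t^2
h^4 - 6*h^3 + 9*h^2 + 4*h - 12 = (h - 3)*(h - 2)^2*(h + 1)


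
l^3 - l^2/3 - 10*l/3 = l*(l - 2)*(l + 5/3)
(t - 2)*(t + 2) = t^2 - 4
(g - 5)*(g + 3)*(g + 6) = g^3 + 4*g^2 - 27*g - 90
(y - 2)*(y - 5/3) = y^2 - 11*y/3 + 10/3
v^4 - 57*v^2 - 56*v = v*(v - 8)*(v + 1)*(v + 7)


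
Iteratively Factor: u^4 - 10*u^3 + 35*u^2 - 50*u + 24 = (u - 3)*(u^3 - 7*u^2 + 14*u - 8) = (u - 3)*(u - 1)*(u^2 - 6*u + 8) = (u - 3)*(u - 2)*(u - 1)*(u - 4)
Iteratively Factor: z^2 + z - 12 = (z + 4)*(z - 3)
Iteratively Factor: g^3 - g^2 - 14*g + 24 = (g + 4)*(g^2 - 5*g + 6) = (g - 2)*(g + 4)*(g - 3)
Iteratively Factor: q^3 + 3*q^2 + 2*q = (q)*(q^2 + 3*q + 2) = q*(q + 1)*(q + 2)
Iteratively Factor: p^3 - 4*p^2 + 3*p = (p)*(p^2 - 4*p + 3) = p*(p - 3)*(p - 1)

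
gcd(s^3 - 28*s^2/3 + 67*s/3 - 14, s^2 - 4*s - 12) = s - 6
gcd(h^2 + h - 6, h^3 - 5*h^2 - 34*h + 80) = h - 2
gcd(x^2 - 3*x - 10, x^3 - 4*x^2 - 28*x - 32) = x + 2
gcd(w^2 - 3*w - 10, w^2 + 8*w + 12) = w + 2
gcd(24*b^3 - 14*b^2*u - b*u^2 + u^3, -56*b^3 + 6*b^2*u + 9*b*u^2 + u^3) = -8*b^2 + 2*b*u + u^2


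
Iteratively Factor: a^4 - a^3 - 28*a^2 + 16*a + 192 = (a - 4)*(a^3 + 3*a^2 - 16*a - 48) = (a - 4)^2*(a^2 + 7*a + 12) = (a - 4)^2*(a + 4)*(a + 3)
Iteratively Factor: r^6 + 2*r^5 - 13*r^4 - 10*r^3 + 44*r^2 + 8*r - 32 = (r - 2)*(r^5 + 4*r^4 - 5*r^3 - 20*r^2 + 4*r + 16) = (r - 2)*(r + 2)*(r^4 + 2*r^3 - 9*r^2 - 2*r + 8) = (r - 2)*(r + 1)*(r + 2)*(r^3 + r^2 - 10*r + 8) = (r - 2)*(r + 1)*(r + 2)*(r + 4)*(r^2 - 3*r + 2) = (r - 2)^2*(r + 1)*(r + 2)*(r + 4)*(r - 1)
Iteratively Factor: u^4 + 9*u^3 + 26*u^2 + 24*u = (u + 4)*(u^3 + 5*u^2 + 6*u) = (u + 3)*(u + 4)*(u^2 + 2*u) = (u + 2)*(u + 3)*(u + 4)*(u)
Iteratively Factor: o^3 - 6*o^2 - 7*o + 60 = (o - 4)*(o^2 - 2*o - 15) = (o - 4)*(o + 3)*(o - 5)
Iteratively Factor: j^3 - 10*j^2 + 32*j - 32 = (j - 4)*(j^2 - 6*j + 8) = (j - 4)*(j - 2)*(j - 4)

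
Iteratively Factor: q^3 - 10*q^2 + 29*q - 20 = (q - 4)*(q^2 - 6*q + 5) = (q - 5)*(q - 4)*(q - 1)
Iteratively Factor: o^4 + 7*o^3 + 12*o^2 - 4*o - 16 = (o + 2)*(o^3 + 5*o^2 + 2*o - 8) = (o + 2)*(o + 4)*(o^2 + o - 2) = (o + 2)^2*(o + 4)*(o - 1)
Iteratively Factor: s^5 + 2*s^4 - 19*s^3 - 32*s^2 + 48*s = (s - 1)*(s^4 + 3*s^3 - 16*s^2 - 48*s) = (s - 1)*(s + 4)*(s^3 - s^2 - 12*s) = (s - 4)*(s - 1)*(s + 4)*(s^2 + 3*s) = (s - 4)*(s - 1)*(s + 3)*(s + 4)*(s)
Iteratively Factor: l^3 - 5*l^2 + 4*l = (l)*(l^2 - 5*l + 4) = l*(l - 1)*(l - 4)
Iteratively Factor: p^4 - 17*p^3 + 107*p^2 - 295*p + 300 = (p - 5)*(p^3 - 12*p^2 + 47*p - 60) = (p - 5)^2*(p^2 - 7*p + 12) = (p - 5)^2*(p - 3)*(p - 4)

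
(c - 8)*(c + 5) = c^2 - 3*c - 40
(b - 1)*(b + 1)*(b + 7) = b^3 + 7*b^2 - b - 7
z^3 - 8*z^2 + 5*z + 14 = (z - 7)*(z - 2)*(z + 1)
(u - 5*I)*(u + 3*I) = u^2 - 2*I*u + 15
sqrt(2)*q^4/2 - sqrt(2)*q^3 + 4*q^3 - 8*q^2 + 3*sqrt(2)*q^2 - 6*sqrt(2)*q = q*(q - 2)*(q + 3*sqrt(2))*(sqrt(2)*q/2 + 1)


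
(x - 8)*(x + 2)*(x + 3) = x^3 - 3*x^2 - 34*x - 48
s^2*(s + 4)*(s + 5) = s^4 + 9*s^3 + 20*s^2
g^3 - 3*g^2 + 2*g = g*(g - 2)*(g - 1)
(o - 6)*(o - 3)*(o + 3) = o^3 - 6*o^2 - 9*o + 54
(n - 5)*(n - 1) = n^2 - 6*n + 5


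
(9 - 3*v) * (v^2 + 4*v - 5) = -3*v^3 - 3*v^2 + 51*v - 45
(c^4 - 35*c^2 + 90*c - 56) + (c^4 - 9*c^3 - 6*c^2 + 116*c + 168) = 2*c^4 - 9*c^3 - 41*c^2 + 206*c + 112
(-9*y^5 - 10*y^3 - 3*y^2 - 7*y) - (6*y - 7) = -9*y^5 - 10*y^3 - 3*y^2 - 13*y + 7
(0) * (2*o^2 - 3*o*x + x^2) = 0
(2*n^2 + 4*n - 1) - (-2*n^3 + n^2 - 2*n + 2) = 2*n^3 + n^2 + 6*n - 3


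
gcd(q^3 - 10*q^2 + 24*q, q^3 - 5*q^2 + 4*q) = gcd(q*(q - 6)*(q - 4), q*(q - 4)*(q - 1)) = q^2 - 4*q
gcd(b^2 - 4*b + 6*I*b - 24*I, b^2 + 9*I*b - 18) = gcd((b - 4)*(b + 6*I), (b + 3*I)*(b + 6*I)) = b + 6*I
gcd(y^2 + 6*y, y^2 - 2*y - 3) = 1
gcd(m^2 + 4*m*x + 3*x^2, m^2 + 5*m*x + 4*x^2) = m + x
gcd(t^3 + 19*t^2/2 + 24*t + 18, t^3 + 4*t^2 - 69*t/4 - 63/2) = t^2 + 15*t/2 + 9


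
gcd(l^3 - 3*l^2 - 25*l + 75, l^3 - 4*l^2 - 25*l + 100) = l^2 - 25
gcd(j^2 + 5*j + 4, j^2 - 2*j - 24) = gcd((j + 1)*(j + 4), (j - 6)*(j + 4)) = j + 4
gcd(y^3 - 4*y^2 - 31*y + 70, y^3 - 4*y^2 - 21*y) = y - 7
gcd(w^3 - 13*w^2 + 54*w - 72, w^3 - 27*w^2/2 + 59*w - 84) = w^2 - 10*w + 24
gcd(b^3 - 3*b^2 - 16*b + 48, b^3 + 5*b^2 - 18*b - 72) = b - 4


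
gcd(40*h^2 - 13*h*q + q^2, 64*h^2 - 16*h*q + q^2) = -8*h + q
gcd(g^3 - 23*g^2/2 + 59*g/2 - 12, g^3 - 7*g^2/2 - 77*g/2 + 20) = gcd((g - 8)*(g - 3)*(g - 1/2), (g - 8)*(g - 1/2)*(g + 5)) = g^2 - 17*g/2 + 4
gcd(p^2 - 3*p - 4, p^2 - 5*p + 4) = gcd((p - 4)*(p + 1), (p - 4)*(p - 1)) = p - 4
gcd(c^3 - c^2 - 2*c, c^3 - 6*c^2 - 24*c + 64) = c - 2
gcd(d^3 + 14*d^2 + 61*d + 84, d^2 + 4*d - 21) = d + 7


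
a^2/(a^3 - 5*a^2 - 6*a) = a/(a^2 - 5*a - 6)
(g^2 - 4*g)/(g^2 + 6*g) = (g - 4)/(g + 6)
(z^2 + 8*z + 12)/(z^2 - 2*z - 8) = (z + 6)/(z - 4)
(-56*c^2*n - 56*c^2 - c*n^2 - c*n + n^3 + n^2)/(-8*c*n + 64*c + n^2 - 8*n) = (7*c*n + 7*c + n^2 + n)/(n - 8)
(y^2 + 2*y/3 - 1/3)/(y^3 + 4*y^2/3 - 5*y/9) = 3*(y + 1)/(y*(3*y + 5))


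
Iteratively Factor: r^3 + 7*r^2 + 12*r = (r + 3)*(r^2 + 4*r) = (r + 3)*(r + 4)*(r)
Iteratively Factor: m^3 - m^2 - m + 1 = (m - 1)*(m^2 - 1) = (m - 1)^2*(m + 1)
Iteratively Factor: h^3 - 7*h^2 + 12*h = (h)*(h^2 - 7*h + 12) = h*(h - 4)*(h - 3)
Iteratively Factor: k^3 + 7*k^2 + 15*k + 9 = (k + 3)*(k^2 + 4*k + 3) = (k + 3)^2*(k + 1)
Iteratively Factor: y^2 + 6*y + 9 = (y + 3)*(y + 3)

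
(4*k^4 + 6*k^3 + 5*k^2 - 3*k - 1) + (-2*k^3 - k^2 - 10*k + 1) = 4*k^4 + 4*k^3 + 4*k^2 - 13*k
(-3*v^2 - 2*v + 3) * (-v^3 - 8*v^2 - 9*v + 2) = 3*v^5 + 26*v^4 + 40*v^3 - 12*v^2 - 31*v + 6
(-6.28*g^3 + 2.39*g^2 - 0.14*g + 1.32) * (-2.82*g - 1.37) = 17.7096*g^4 + 1.8638*g^3 - 2.8795*g^2 - 3.5306*g - 1.8084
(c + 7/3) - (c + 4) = -5/3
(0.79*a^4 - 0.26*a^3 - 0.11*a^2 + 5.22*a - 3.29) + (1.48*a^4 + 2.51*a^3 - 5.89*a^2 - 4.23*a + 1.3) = 2.27*a^4 + 2.25*a^3 - 6.0*a^2 + 0.989999999999999*a - 1.99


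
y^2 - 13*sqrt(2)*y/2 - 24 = (y - 8*sqrt(2))*(y + 3*sqrt(2)/2)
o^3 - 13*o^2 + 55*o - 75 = (o - 5)^2*(o - 3)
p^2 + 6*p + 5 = (p + 1)*(p + 5)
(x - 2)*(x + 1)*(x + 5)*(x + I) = x^4 + 4*x^3 + I*x^3 - 7*x^2 + 4*I*x^2 - 10*x - 7*I*x - 10*I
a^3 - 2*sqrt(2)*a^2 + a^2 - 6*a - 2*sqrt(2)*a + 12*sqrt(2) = (a - 2)*(a + 3)*(a - 2*sqrt(2))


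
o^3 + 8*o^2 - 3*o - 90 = (o - 3)*(o + 5)*(o + 6)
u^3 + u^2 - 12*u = u*(u - 3)*(u + 4)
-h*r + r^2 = r*(-h + r)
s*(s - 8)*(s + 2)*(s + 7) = s^4 + s^3 - 58*s^2 - 112*s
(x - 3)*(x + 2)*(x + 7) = x^3 + 6*x^2 - 13*x - 42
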